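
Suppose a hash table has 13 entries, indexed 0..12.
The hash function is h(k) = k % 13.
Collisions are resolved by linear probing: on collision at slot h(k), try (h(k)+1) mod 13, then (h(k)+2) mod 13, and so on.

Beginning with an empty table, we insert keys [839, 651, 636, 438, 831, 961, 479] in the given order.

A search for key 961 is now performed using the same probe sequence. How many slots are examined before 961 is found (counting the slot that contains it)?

839: h=7 → slot 7
651: h=1 → slot 1
636: h=12 → slot 12
438: h=9 → slot 9
831: h=12, probe 12,0 → slot 0
961: h=12, probe 12,0,1,2 → slot 2
479: h=11 → slot 11
Table: [831, 651, 961, ∅, ∅, ∅, ∅, 839, ∅, 438, ∅, 479, 636]
Lookup 961: h=12, probe 12,0,1,2 → found at 2.

4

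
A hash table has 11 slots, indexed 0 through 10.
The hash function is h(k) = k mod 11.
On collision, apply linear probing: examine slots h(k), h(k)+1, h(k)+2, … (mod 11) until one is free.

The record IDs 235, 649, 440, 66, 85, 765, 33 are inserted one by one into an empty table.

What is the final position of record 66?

2

Insert 235: h=4, slot 4 empty → index 4.
Insert 649: h=0, slot 0 empty → index 0.
Insert 440: h=0, slot 0 occupied → index 1.
Insert 66: h=0, slots 0,1 occupied → index 2.
Insert 85: h=8, slot 8 empty → index 8.
Insert 765: h=6, slot 6 empty → index 6.
Insert 33: h=0, slots 0,1,2 occupied → index 3.
Table: [649, 440, 66, 33, 235, ., 765, ., 85, ., .]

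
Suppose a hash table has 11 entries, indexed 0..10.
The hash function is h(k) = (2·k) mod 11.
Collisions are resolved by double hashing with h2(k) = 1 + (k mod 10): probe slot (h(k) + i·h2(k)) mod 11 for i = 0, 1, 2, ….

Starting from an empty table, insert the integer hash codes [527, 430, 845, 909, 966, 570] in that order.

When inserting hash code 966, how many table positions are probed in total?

527 hashes to 9; slot 9 is free -> place at 9.
430 hashes to 2; slot 2 is free -> place at 2.
845 hashes to 7; slot 7 is free -> place at 7.
909 hashes to 3; slot 3 is free -> place at 3.
966 hashes to 7, h2=7; 7,3 taken -> place at 10.
570 hashes to 7, h2=1; 7 taken -> place at 8.
Table: [-, -, 430, 909, -, -, -, 845, 570, 527, 966]

3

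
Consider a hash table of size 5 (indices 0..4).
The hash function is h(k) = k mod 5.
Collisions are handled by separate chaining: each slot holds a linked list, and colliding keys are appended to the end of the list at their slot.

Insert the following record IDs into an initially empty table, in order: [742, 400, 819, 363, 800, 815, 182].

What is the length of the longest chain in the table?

742 → bucket 2
400 → bucket 0
819 → bucket 4
363 → bucket 3
800 → bucket 0 (collision)
815 → bucket 0 (collision)
182 → bucket 2 (collision)
Final buckets:
0: 400 -> 800 -> 815
1: .
2: 742 -> 182
3: 363
4: 819

3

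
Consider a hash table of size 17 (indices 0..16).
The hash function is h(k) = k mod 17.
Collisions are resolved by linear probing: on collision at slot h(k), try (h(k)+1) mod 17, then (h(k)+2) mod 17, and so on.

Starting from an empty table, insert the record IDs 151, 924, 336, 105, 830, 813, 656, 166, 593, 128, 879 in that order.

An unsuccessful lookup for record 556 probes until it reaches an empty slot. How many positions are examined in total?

151: h=15 -> slot 15
924: h=6 -> slot 6
336: h=13 -> slot 13
105: h=3 -> slot 3
830: h=14 -> slot 14
813: h=14, probe 14,15,16 -> slot 16
656: h=10 -> slot 10
166: h=13, probe 13,14,15,16,0 -> slot 0
593: h=15, probe 15,16,0,1 -> slot 1
128: h=9 -> slot 9
879: h=12 -> slot 12
Table: [166, 593, _, 105, _, _, 924, _, _, 128, 656, _, 879, 336, 830, 151, 813]
Lookup 556: h=12, probe 12,13,14,15,16,0,1,2 → slot 2 empty, not found.

8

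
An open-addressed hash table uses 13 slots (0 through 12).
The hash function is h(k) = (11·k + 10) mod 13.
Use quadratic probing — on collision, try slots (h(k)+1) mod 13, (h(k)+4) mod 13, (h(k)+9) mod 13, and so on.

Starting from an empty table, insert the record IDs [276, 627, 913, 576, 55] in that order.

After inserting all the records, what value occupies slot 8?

Insert 276: h=4, slot 4 empty -> index 4.
Insert 627: h=4, slot 4 occupied -> index 5.
Insert 913: h=4, slots 4,5 occupied -> index 8.
Insert 576: h=2, slot 2 empty -> index 2.
Insert 55: h=4, slots 4,5,8 occupied -> index 0.
Table: [55, _, 576, _, 276, 627, _, _, 913, _, _, _, _]

913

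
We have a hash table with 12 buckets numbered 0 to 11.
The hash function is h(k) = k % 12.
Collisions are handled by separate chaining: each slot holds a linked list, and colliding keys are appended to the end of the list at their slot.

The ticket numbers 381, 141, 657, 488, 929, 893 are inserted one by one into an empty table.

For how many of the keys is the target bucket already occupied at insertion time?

381 → bucket 9
141 → bucket 9 (collision)
657 → bucket 9 (collision)
488 → bucket 8
929 → bucket 5
893 → bucket 5 (collision)
Final buckets:
0: ∅
1: ∅
2: ∅
3: ∅
4: ∅
5: 929 -> 893
6: ∅
7: ∅
8: 488
9: 381 -> 141 -> 657
10: ∅
11: ∅

3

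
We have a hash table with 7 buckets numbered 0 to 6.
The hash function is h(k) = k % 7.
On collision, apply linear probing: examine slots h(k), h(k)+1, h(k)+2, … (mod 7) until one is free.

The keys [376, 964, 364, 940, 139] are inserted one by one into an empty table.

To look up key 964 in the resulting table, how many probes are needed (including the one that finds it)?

Insert 376: h=5, slot 5 empty => index 5.
Insert 964: h=5, slot 5 occupied => index 6.
Insert 364: h=0, slot 0 empty => index 0.
Insert 940: h=2, slot 2 empty => index 2.
Insert 139: h=6, slots 6,0 occupied => index 1.
Table: [364, 139, 940, _, _, 376, 964]
Lookup 964: h=5, probe 5,6 → found at 6.

2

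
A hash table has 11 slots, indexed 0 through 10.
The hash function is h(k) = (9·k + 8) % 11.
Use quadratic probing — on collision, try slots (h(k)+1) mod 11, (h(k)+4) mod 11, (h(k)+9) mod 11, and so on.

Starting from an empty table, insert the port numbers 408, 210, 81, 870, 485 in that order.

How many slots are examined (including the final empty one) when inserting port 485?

Insert 408: h=6, slot 6 empty → index 6.
Insert 210: h=6, slot 6 occupied → index 7.
Insert 81: h=0, slot 0 empty → index 0.
Insert 870: h=6, slots 6,7 occupied → index 10.
Insert 485: h=6, slots 6,7,10 occupied → index 4.
Table: [81, _, _, _, 485, _, 408, 210, _, _, 870]

4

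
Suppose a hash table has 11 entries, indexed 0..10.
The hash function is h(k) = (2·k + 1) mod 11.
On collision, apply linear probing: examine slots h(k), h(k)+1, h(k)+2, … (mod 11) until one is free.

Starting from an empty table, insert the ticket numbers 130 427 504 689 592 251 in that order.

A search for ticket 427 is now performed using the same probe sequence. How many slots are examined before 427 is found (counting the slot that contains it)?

2

Insert 130: h=8, slot 8 empty → index 8.
Insert 427: h=8, slot 8 occupied → index 9.
Insert 504: h=8, slots 8,9 occupied → index 10.
Insert 689: h=4, slot 4 empty → index 4.
Insert 592: h=8, slots 8,9,10 occupied → index 0.
Insert 251: h=8, slots 8,9,10,0 occupied → index 1.
Table: [592, 251, _, _, 689, _, _, _, 130, 427, 504]
Lookup 427: h=8, probe 8,9 → found at 9.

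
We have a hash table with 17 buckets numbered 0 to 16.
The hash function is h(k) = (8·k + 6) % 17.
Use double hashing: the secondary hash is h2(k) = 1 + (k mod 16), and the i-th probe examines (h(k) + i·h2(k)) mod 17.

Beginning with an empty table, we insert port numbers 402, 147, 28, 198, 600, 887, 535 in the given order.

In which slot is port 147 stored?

13

402 hashes to 9; slot 9 is free -> place at 9.
147 hashes to 9, h2=4; 9 taken -> place at 13.
28 hashes to 9, h2=13; 9 taken -> place at 5.
198 hashes to 9, h2=7; 9 taken -> place at 16.
600 hashes to 12; slot 12 is free -> place at 12.
887 hashes to 13, h2=8; 13 taken -> place at 4.
535 hashes to 2; slot 2 is free -> place at 2.
Table: [∅, ∅, 535, ∅, 887, 28, ∅, ∅, ∅, 402, ∅, ∅, 600, 147, ∅, ∅, 198]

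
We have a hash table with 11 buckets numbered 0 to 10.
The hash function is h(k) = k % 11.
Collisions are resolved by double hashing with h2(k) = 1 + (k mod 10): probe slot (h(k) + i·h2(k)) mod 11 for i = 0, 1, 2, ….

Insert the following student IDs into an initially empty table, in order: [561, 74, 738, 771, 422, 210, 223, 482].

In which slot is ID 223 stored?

7

Insert 561: h=0, slot 0 empty -> index 0.
Insert 74: h=8, slot 8 empty -> index 8.
Insert 738: h=1, slot 1 empty -> index 1.
Insert 771: h=1, h2=2, slot 1 occupied -> index 3.
Insert 422: h=4, slot 4 empty -> index 4.
Insert 210: h=1, h2=1, slot 1 occupied -> index 2.
Insert 223: h=3, h2=4, slot 3 occupied -> index 7.
Insert 482: h=9, slot 9 empty -> index 9.
Table: [561, 738, 210, 771, 422, —, —, 223, 74, 482, —]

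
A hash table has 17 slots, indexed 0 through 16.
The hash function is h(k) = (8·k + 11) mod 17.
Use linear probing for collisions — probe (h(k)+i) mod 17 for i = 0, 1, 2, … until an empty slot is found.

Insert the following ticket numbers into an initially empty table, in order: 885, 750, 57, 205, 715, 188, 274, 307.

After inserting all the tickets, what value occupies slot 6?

Insert 885: h=2, slot 2 empty → index 2.
Insert 750: h=10, slot 10 empty → index 10.
Insert 57: h=8, slot 8 empty → index 8.
Insert 205: h=2, slot 2 occupied → index 3.
Insert 715: h=2, slots 2,3 occupied → index 4.
Insert 188: h=2, slots 2,3,4 occupied → index 5.
Insert 274: h=10, slot 10 occupied → index 11.
Insert 307: h=2, slots 2,3,4,5 occupied → index 6.
Table: [—, —, 885, 205, 715, 188, 307, —, 57, —, 750, 274, —, —, —, —, —]

307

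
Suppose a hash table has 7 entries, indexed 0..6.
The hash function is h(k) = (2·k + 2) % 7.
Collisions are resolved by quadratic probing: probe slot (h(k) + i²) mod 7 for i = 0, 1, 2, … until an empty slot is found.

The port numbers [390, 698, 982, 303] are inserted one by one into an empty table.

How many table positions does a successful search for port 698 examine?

390 hashes to 5; slot 5 is free -> place at 5.
698 hashes to 5; 5 taken -> place at 6.
982 hashes to 6; 6 taken -> place at 0.
303 hashes to 6; 6,0 taken -> place at 3.
Table: [982, -, -, 303, -, 390, 698]
Lookup 698: h=5, probe 5,6 → found at 6.

2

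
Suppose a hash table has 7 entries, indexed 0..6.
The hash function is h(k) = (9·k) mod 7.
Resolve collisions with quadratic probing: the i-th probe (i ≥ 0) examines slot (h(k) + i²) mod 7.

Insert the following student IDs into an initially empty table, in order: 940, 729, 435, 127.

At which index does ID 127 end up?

Insert 940: h=4, slot 4 empty => index 4.
Insert 729: h=2, slot 2 empty => index 2.
Insert 435: h=2, slot 2 occupied => index 3.
Insert 127: h=2, slots 2,3 occupied => index 6.
Table: [—, —, 729, 435, 940, —, 127]

6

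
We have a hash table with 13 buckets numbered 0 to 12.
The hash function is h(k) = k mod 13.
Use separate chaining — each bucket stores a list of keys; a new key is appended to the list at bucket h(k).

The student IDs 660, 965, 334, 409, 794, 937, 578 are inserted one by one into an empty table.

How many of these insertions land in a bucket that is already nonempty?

2

660 → bucket 10
965 → bucket 3
334 → bucket 9
409 → bucket 6
794 → bucket 1
937 → bucket 1 (collision)
578 → bucket 6 (collision)
Final buckets:
0: _
1: 794 -> 937
2: _
3: 965
4: _
5: _
6: 409 -> 578
7: _
8: _
9: 334
10: 660
11: _
12: _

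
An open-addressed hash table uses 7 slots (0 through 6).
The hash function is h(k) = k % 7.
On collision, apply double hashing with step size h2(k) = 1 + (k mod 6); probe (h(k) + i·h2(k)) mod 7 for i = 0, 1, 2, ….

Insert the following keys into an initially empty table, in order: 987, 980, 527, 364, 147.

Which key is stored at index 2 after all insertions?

527

Insert 987: h=0, slot 0 empty => index 0.
Insert 980: h=0, h2=3, slot 0 occupied => index 3.
Insert 527: h=2, slot 2 empty => index 2.
Insert 364: h=0, h2=5, slot 0 occupied => index 5.
Insert 147: h=0, h2=4, slot 0 occupied => index 4.
Table: [987, ∅, 527, 980, 147, 364, ∅]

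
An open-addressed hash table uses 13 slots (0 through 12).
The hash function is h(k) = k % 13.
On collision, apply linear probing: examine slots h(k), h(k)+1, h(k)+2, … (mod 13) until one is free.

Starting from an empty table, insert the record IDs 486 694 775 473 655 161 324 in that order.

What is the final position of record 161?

Insert 486: h=5, slot 5 empty -> index 5.
Insert 694: h=5, slot 5 occupied -> index 6.
Insert 775: h=8, slot 8 empty -> index 8.
Insert 473: h=5, slots 5,6 occupied -> index 7.
Insert 655: h=5, slots 5,6,7,8 occupied -> index 9.
Insert 161: h=5, slots 5,6,7,8,9 occupied -> index 10.
Insert 324: h=12, slot 12 empty -> index 12.
Table: [-, -, -, -, -, 486, 694, 473, 775, 655, 161, -, 324]

10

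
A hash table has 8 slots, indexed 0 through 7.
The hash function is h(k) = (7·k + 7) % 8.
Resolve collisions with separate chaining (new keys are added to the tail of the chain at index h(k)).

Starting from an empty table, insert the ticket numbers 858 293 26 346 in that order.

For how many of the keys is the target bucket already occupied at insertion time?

2

Insert 858: h=5, bucket 5 empty -> new chain.
Insert 293: h=2, bucket 2 empty -> new chain.
Insert 26: h=5, bucket 5 nonempty -> append to chain.
Insert 346: h=5, bucket 5 nonempty -> append to chain.
Final buckets:
0: —
1: —
2: 293
3: —
4: —
5: 858 -> 26 -> 346
6: —
7: —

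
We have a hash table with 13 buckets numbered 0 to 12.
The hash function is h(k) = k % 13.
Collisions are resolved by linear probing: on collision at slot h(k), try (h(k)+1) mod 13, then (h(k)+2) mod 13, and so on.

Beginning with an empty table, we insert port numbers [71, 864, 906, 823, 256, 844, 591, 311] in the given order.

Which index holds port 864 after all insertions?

7

Insert 71: h=6, slot 6 empty → index 6.
Insert 864: h=6, slot 6 occupied → index 7.
Insert 906: h=9, slot 9 empty → index 9.
Insert 823: h=4, slot 4 empty → index 4.
Insert 256: h=9, slot 9 occupied → index 10.
Insert 844: h=12, slot 12 empty → index 12.
Insert 591: h=6, slots 6,7 occupied → index 8.
Insert 311: h=12, slot 12 occupied → index 0.
Table: [311, -, -, -, 823, -, 71, 864, 591, 906, 256, -, 844]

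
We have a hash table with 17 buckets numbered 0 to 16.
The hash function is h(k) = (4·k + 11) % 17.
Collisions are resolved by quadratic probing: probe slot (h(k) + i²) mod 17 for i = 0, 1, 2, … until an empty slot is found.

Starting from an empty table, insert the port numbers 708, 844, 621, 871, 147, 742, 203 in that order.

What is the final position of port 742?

3

708 hashes to 4; slot 4 is free => place at 4.
844 hashes to 4; 4 taken => place at 5.
621 hashes to 13; slot 13 is free => place at 13.
871 hashes to 10; slot 10 is free => place at 10.
147 hashes to 4; 4,5 taken => place at 8.
742 hashes to 4; 4,5,8,13 taken => place at 3.
203 hashes to 7; slot 7 is free => place at 7.
Table: [∅, ∅, ∅, 742, 708, 844, ∅, 203, 147, ∅, 871, ∅, ∅, 621, ∅, ∅, ∅]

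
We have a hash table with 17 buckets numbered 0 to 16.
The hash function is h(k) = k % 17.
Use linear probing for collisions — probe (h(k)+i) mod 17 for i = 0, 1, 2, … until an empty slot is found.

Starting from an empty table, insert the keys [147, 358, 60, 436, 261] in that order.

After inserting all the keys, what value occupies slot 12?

147: h=11 → slot 11
358: h=1 → slot 1
60: h=9 → slot 9
436: h=11, probe 11,12 → slot 12
261: h=6 → slot 6
Table: [∅, 358, ∅, ∅, ∅, ∅, 261, ∅, ∅, 60, ∅, 147, 436, ∅, ∅, ∅, ∅]

436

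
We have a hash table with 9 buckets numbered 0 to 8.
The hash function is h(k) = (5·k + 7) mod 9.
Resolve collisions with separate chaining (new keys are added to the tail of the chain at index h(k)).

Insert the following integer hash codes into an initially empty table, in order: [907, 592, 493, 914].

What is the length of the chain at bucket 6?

3

907 → bucket 6
592 → bucket 6 (collision)
493 → bucket 6 (collision)
914 → bucket 5
Final buckets:
0: _
1: _
2: _
3: _
4: _
5: 914
6: 907 -> 592 -> 493
7: _
8: _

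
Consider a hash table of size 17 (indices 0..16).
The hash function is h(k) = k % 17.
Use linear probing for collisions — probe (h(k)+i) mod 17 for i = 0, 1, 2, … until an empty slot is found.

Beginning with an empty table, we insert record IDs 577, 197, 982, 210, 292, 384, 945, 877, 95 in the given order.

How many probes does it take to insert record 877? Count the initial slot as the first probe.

577 hashes to 16; slot 16 is free => place at 16.
197 hashes to 10; slot 10 is free => place at 10.
982 hashes to 13; slot 13 is free => place at 13.
210 hashes to 6; slot 6 is free => place at 6.
292 hashes to 3; slot 3 is free => place at 3.
384 hashes to 10; 10 taken => place at 11.
945 hashes to 10; 10,11 taken => place at 12.
877 hashes to 10; 10,11,12,13 taken => place at 14.
95 hashes to 10; 10,11,12,13,14 taken => place at 15.
Table: [_, _, _, 292, _, _, 210, _, _, _, 197, 384, 945, 982, 877, 95, 577]

5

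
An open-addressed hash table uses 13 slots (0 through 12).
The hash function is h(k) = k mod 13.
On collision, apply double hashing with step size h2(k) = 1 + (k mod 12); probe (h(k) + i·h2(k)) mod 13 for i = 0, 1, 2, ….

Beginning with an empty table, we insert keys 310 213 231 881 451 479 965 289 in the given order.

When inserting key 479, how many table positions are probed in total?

310: h=11 => slot 11
213: h=5 => slot 5
231: h=10 => slot 10
881: h=10, h2=6, probe 10,3 => slot 3
451: h=9 => slot 9
479: h=11, h2=12, probe 11,10,9,8 => slot 8
965: h=3, h2=6, probe 3,9,2 => slot 2
289: h=3, h2=2, probe 3,5,7 => slot 7
Table: [_, _, 965, 881, _, 213, _, 289, 479, 451, 231, 310, _]

4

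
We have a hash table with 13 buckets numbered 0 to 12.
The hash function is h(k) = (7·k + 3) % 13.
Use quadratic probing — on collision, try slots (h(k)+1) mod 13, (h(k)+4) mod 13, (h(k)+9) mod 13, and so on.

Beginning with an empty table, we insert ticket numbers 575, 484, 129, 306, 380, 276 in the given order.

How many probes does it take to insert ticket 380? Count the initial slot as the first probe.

Insert 575: h=11, slot 11 empty -> index 11.
Insert 484: h=11, slot 11 occupied -> index 12.
Insert 129: h=9, slot 9 empty -> index 9.
Insert 306: h=0, slot 0 empty -> index 0.
Insert 380: h=11, slots 11,12 occupied -> index 2.
Insert 276: h=11, slots 11,12,2 occupied -> index 7.
Table: [306, -, 380, -, -, -, -, 276, -, 129, -, 575, 484]

3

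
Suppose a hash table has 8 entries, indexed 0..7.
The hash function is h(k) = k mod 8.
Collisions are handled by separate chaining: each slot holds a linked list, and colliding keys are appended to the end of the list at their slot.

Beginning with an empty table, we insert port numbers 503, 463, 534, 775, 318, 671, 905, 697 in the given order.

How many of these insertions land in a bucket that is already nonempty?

Insert 503: h=7, bucket 7 empty -> new chain.
Insert 463: h=7, bucket 7 nonempty -> append to chain.
Insert 534: h=6, bucket 6 empty -> new chain.
Insert 775: h=7, bucket 7 nonempty -> append to chain.
Insert 318: h=6, bucket 6 nonempty -> append to chain.
Insert 671: h=7, bucket 7 nonempty -> append to chain.
Insert 905: h=1, bucket 1 empty -> new chain.
Insert 697: h=1, bucket 1 nonempty -> append to chain.
Final buckets:
0: —
1: 905 -> 697
2: —
3: —
4: —
5: —
6: 534 -> 318
7: 503 -> 463 -> 775 -> 671

5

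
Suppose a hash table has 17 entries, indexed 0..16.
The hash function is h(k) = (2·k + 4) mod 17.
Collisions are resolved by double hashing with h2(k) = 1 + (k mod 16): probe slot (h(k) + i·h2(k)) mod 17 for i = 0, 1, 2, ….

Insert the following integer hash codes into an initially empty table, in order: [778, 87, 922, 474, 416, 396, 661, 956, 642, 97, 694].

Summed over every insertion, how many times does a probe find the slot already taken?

4

Insert 778: h=13, slot 13 empty => index 13.
Insert 87: h=8, slot 8 empty => index 8.
Insert 922: h=12, slot 12 empty => index 12.
Insert 474: h=0, slot 0 empty => index 0.
Insert 416: h=3, slot 3 empty => index 3.
Insert 396: h=14, slot 14 empty => index 14.
Insert 661: h=0, h2=6, slot 0 occupied => index 6.
Insert 956: h=12, h2=13, slots 12,8 occupied => index 4.
Insert 642: h=13, h2=3, slot 13 occupied => index 16.
Insert 97: h=11, slot 11 empty => index 11.
Insert 694: h=15, slot 15 empty => index 15.
Table: [474, ., ., 416, 956, ., 661, ., 87, ., ., 97, 922, 778, 396, 694, 642]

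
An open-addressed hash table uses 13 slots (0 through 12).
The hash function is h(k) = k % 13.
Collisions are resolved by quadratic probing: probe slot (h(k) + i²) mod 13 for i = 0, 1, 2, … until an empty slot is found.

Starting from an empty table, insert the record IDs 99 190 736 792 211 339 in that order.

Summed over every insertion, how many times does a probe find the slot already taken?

Insert 99: h=8, slot 8 empty → index 8.
Insert 190: h=8, slot 8 occupied → index 9.
Insert 736: h=8, slots 8,9 occupied → index 12.
Insert 792: h=12, slot 12 occupied → index 0.
Insert 211: h=3, slot 3 empty → index 3.
Insert 339: h=1, slot 1 empty → index 1.
Table: [792, 339, ., 211, ., ., ., ., 99, 190, ., ., 736]

4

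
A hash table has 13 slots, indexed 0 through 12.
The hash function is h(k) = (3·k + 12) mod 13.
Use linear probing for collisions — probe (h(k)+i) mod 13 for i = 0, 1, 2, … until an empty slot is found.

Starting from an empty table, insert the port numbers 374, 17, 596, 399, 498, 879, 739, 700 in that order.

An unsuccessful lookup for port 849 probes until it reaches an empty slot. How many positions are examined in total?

4

Insert 374: h=3, slot 3 empty -> index 3.
Insert 17: h=11, slot 11 empty -> index 11.
Insert 596: h=6, slot 6 empty -> index 6.
Insert 399: h=0, slot 0 empty -> index 0.
Insert 498: h=11, slot 11 occupied -> index 12.
Insert 879: h=10, slot 10 empty -> index 10.
Insert 739: h=6, slot 6 occupied -> index 7.
Insert 700: h=6, slots 6,7 occupied -> index 8.
Table: [399, —, —, 374, —, —, 596, 739, 700, —, 879, 17, 498]
Lookup 849: h=11, probe 11,12,0,1 → slot 1 empty, not found.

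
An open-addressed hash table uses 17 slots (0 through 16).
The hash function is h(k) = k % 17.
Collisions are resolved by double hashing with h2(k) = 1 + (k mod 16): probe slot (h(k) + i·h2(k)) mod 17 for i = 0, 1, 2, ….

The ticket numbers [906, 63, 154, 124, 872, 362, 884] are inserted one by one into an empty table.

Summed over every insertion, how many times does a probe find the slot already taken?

Insert 906: h=5, slot 5 empty => index 5.
Insert 63: h=12, slot 12 empty => index 12.
Insert 154: h=1, slot 1 empty => index 1.
Insert 124: h=5, h2=13, slots 5,1 occupied => index 14.
Insert 872: h=5, h2=9, slots 5,14 occupied => index 6.
Insert 362: h=5, h2=11, slot 5 occupied => index 16.
Insert 884: h=0, slot 0 empty => index 0.
Table: [884, 154, -, -, -, 906, 872, -, -, -, -, -, 63, -, 124, -, 362]

5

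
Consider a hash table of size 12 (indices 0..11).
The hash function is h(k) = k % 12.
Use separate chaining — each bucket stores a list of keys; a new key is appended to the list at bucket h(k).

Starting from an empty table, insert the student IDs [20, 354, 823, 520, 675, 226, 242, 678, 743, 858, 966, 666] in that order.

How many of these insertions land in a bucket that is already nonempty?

Insert 20: h=8, bucket 8 empty -> new chain.
Insert 354: h=6, bucket 6 empty -> new chain.
Insert 823: h=7, bucket 7 empty -> new chain.
Insert 520: h=4, bucket 4 empty -> new chain.
Insert 675: h=3, bucket 3 empty -> new chain.
Insert 226: h=10, bucket 10 empty -> new chain.
Insert 242: h=2, bucket 2 empty -> new chain.
Insert 678: h=6, bucket 6 nonempty -> append to chain.
Insert 743: h=11, bucket 11 empty -> new chain.
Insert 858: h=6, bucket 6 nonempty -> append to chain.
Insert 966: h=6, bucket 6 nonempty -> append to chain.
Insert 666: h=6, bucket 6 nonempty -> append to chain.
Final buckets:
0: —
1: —
2: 242
3: 675
4: 520
5: —
6: 354 -> 678 -> 858 -> 966 -> 666
7: 823
8: 20
9: —
10: 226
11: 743

4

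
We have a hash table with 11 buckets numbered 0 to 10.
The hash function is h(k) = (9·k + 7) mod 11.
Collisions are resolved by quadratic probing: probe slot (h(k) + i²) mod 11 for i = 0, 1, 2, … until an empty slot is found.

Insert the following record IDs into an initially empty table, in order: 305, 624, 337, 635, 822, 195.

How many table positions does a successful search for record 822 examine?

4

305: h=2 -> slot 2
624: h=2, probe 2,3 -> slot 3
337: h=4 -> slot 4
635: h=2, probe 2,3,6 -> slot 6
822: h=2, probe 2,3,6,0 -> slot 0
195: h=2, probe 2,3,6,0,7 -> slot 7
Table: [822, _, 305, 624, 337, _, 635, 195, _, _, _]
Lookup 822: h=2, probe 2,3,6,0 → found at 0.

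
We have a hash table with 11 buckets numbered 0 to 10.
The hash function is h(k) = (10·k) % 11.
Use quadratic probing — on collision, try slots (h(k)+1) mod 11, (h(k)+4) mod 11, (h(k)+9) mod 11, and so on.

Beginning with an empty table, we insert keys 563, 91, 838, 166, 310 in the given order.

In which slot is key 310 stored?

563 hashes to 9; slot 9 is free => place at 9.
91 hashes to 8; slot 8 is free => place at 8.
838 hashes to 9; 9 taken => place at 10.
166 hashes to 10; 10 taken => place at 0.
310 hashes to 9; 9,10 taken => place at 2.
Table: [166, _, 310, _, _, _, _, _, 91, 563, 838]

2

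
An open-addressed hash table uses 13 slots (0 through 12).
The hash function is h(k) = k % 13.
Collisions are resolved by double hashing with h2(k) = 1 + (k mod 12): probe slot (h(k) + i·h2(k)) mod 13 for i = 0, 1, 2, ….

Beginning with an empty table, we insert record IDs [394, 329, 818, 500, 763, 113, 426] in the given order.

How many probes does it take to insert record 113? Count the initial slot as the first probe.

Insert 394: h=4, slot 4 empty -> index 4.
Insert 329: h=4, h2=6, slot 4 occupied -> index 10.
Insert 818: h=12, slot 12 empty -> index 12.
Insert 500: h=6, slot 6 empty -> index 6.
Insert 763: h=9, slot 9 empty -> index 9.
Insert 113: h=9, h2=6, slot 9 occupied -> index 2.
Insert 426: h=10, h2=7, slots 10,4 occupied -> index 11.
Table: [-, -, 113, -, 394, -, 500, -, -, 763, 329, 426, 818]

2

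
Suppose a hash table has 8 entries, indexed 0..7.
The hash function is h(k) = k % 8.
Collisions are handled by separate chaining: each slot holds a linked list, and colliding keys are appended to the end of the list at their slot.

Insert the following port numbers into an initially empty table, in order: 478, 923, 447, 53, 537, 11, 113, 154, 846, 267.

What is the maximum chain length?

Insert 478: h=6, bucket 6 empty → new chain.
Insert 923: h=3, bucket 3 empty → new chain.
Insert 447: h=7, bucket 7 empty → new chain.
Insert 53: h=5, bucket 5 empty → new chain.
Insert 537: h=1, bucket 1 empty → new chain.
Insert 11: h=3, bucket 3 nonempty → append to chain.
Insert 113: h=1, bucket 1 nonempty → append to chain.
Insert 154: h=2, bucket 2 empty → new chain.
Insert 846: h=6, bucket 6 nonempty → append to chain.
Insert 267: h=3, bucket 3 nonempty → append to chain.
Final buckets:
0: -
1: 537 -> 113
2: 154
3: 923 -> 11 -> 267
4: -
5: 53
6: 478 -> 846
7: 447

3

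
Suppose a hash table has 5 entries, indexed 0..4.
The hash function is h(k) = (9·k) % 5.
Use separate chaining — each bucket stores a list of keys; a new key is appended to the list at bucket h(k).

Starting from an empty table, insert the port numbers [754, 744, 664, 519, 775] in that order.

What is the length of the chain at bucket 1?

4

Insert 754: h=1, bucket 1 empty -> new chain.
Insert 744: h=1, bucket 1 nonempty -> append to chain.
Insert 664: h=1, bucket 1 nonempty -> append to chain.
Insert 519: h=1, bucket 1 nonempty -> append to chain.
Insert 775: h=0, bucket 0 empty -> new chain.
Final buckets:
0: 775
1: 754 -> 744 -> 664 -> 519
2: ∅
3: ∅
4: ∅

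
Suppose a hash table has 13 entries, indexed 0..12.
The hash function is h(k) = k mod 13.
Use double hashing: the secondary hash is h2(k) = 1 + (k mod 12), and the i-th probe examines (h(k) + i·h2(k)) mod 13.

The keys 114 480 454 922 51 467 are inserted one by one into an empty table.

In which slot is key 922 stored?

Insert 114: h=10, slot 10 empty -> index 10.
Insert 480: h=12, slot 12 empty -> index 12.
Insert 454: h=12, h2=11, slots 12,10 occupied -> index 8.
Insert 922: h=12, h2=11, slots 12,10,8 occupied -> index 6.
Insert 51: h=12, h2=4, slot 12 occupied -> index 3.
Insert 467: h=12, h2=12, slot 12 occupied -> index 11.
Table: [-, -, -, 51, -, -, 922, -, 454, -, 114, 467, 480]

6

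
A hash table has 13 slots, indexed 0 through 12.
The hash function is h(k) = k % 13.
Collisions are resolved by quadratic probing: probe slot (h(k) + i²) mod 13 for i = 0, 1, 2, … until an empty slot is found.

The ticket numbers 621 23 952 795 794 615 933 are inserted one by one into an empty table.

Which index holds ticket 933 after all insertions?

6

621: h=10 → slot 10
23: h=10, probe 10,11 → slot 11
952: h=3 → slot 3
795: h=2 → slot 2
794: h=1 → slot 1
615: h=4 → slot 4
933: h=10, probe 10,11,1,6 → slot 6
Table: [∅, 794, 795, 952, 615, ∅, 933, ∅, ∅, ∅, 621, 23, ∅]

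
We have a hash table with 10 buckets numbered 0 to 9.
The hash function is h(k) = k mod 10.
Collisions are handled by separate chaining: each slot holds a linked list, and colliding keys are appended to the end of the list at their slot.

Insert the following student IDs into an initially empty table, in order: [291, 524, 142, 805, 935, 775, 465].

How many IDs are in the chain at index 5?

4

291 -> bucket 1
524 -> bucket 4
142 -> bucket 2
805 -> bucket 5
935 -> bucket 5 (collision)
775 -> bucket 5 (collision)
465 -> bucket 5 (collision)
Final buckets:
0: -
1: 291
2: 142
3: -
4: 524
5: 805 -> 935 -> 775 -> 465
6: -
7: -
8: -
9: -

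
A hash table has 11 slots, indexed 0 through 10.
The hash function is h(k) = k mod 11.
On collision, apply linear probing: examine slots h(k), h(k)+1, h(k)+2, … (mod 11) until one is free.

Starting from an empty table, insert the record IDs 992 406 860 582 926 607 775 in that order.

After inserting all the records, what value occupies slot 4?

926

Insert 992: h=2, slot 2 empty -> index 2.
Insert 406: h=10, slot 10 empty -> index 10.
Insert 860: h=2, slot 2 occupied -> index 3.
Insert 582: h=10, slot 10 occupied -> index 0.
Insert 926: h=2, slots 2,3 occupied -> index 4.
Insert 607: h=2, slots 2,3,4 occupied -> index 5.
Insert 775: h=5, slot 5 occupied -> index 6.
Table: [582, ∅, 992, 860, 926, 607, 775, ∅, ∅, ∅, 406]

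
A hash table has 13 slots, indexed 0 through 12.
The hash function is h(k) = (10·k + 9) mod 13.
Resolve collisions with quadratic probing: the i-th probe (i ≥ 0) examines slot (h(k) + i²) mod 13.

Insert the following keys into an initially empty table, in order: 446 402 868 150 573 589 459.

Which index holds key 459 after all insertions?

0

Insert 446: h=10, slot 10 empty → index 10.
Insert 402: h=12, slot 12 empty → index 12.
Insert 868: h=5, slot 5 empty → index 5.
Insert 150: h=1, slot 1 empty → index 1.
Insert 573: h=6, slot 6 empty → index 6.
Insert 589: h=10, slot 10 occupied → index 11.
Insert 459: h=10, slots 10,11,1,6 occupied → index 0.
Table: [459, 150, _, _, _, 868, 573, _, _, _, 446, 589, 402]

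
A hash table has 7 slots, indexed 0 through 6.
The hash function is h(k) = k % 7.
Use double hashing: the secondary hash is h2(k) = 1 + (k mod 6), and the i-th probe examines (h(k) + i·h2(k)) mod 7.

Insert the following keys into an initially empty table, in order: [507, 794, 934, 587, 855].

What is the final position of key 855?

2

507: h=3 -> slot 3
794: h=3, h2=3, probe 3,6 -> slot 6
934: h=3, h2=5, probe 3,1 -> slot 1
587: h=6, h2=6, probe 6,5 -> slot 5
855: h=1, h2=4, probe 1,5,2 -> slot 2
Table: [∅, 934, 855, 507, ∅, 587, 794]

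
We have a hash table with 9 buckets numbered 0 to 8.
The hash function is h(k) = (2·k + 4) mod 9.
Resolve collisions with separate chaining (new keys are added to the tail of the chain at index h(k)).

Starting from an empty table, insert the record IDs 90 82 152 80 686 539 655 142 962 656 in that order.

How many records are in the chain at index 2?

90 → bucket 4
82 → bucket 6
152 → bucket 2
80 → bucket 2 (collision)
686 → bucket 8
539 → bucket 2 (collision)
655 → bucket 0
142 → bucket 0 (collision)
962 → bucket 2 (collision)
656 → bucket 2 (collision)
Final buckets:
0: 655 -> 142
1: —
2: 152 -> 80 -> 539 -> 962 -> 656
3: —
4: 90
5: —
6: 82
7: —
8: 686

5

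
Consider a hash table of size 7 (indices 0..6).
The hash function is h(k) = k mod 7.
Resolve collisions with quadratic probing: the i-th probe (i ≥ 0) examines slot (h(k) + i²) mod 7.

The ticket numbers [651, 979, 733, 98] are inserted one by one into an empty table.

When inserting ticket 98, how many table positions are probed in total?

2

Insert 651: h=0, slot 0 empty -> index 0.
Insert 979: h=6, slot 6 empty -> index 6.
Insert 733: h=5, slot 5 empty -> index 5.
Insert 98: h=0, slot 0 occupied -> index 1.
Table: [651, 98, -, -, -, 733, 979]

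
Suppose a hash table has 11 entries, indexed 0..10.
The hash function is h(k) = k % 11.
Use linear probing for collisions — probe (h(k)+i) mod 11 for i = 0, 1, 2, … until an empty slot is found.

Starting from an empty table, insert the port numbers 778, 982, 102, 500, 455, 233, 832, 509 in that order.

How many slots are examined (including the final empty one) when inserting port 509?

778: h=8 → slot 8
982: h=3 → slot 3
102: h=3, probe 3,4 → slot 4
500: h=5 → slot 5
455: h=4, probe 4,5,6 → slot 6
233: h=2 → slot 2
832: h=7 → slot 7
509: h=3, probe 3,4,5,6,7,8,9 → slot 9
Table: [—, —, 233, 982, 102, 500, 455, 832, 778, 509, —]

7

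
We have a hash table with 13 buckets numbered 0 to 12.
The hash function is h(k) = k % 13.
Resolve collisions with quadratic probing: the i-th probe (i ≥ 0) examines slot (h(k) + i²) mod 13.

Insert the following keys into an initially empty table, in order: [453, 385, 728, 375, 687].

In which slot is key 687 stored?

453 hashes to 11; slot 11 is free -> place at 11.
385 hashes to 8; slot 8 is free -> place at 8.
728 hashes to 0; slot 0 is free -> place at 0.
375 hashes to 11; 11 taken -> place at 12.
687 hashes to 11; 11,12 taken -> place at 2.
Table: [728, —, 687, —, —, —, —, —, 385, —, —, 453, 375]

2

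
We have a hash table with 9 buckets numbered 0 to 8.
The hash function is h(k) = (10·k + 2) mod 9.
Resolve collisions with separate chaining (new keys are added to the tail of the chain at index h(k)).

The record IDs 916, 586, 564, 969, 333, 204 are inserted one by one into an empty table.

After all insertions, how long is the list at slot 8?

3

916 -> bucket 0
586 -> bucket 3
564 -> bucket 8
969 -> bucket 8 (collision)
333 -> bucket 2
204 -> bucket 8 (collision)
Final buckets:
0: 916
1: —
2: 333
3: 586
4: —
5: —
6: —
7: —
8: 564 -> 969 -> 204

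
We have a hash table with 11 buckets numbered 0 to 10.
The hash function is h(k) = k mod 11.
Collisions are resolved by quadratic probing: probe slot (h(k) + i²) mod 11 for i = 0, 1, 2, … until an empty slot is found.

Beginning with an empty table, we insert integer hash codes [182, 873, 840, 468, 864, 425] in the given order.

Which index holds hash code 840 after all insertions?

5

182: h=6 → slot 6
873: h=4 → slot 4
840: h=4, probe 4,5 → slot 5
468: h=6, probe 6,7 → slot 7
864: h=6, probe 6,7,10 → slot 10
425: h=7, probe 7,8 → slot 8
Table: [—, —, —, —, 873, 840, 182, 468, 425, —, 864]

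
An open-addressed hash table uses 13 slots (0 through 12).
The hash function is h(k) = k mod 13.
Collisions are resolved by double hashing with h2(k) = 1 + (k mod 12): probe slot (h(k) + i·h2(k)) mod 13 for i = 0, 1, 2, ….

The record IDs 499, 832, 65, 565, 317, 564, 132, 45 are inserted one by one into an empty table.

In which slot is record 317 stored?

11

Insert 499: h=5, slot 5 empty => index 5.
Insert 832: h=0, slot 0 empty => index 0.
Insert 65: h=0, h2=6, slot 0 occupied => index 6.
Insert 565: h=6, h2=2, slot 6 occupied => index 8.
Insert 317: h=5, h2=6, slot 5 occupied => index 11.
Insert 564: h=5, h2=1, slots 5,6 occupied => index 7.
Insert 132: h=2, slot 2 empty => index 2.
Insert 45: h=6, h2=10, slot 6 occupied => index 3.
Table: [832, ∅, 132, 45, ∅, 499, 65, 564, 565, ∅, ∅, 317, ∅]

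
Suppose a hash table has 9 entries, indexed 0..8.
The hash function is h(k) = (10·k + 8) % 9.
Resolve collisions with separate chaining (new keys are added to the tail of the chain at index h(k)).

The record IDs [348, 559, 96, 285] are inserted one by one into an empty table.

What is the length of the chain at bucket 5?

3

348 → bucket 5
559 → bucket 0
96 → bucket 5 (collision)
285 → bucket 5 (collision)
Final buckets:
0: 559
1: -
2: -
3: -
4: -
5: 348 -> 96 -> 285
6: -
7: -
8: -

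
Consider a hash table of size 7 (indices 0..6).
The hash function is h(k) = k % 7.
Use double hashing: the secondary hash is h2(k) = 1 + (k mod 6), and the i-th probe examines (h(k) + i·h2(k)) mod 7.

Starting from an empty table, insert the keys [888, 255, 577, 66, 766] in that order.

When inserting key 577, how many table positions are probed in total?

2

Insert 888: h=6, slot 6 empty => index 6.
Insert 255: h=3, slot 3 empty => index 3.
Insert 577: h=3, h2=2, slot 3 occupied => index 5.
Insert 66: h=3, h2=1, slot 3 occupied => index 4.
Insert 766: h=3, h2=5, slot 3 occupied => index 1.
Table: [-, 766, -, 255, 66, 577, 888]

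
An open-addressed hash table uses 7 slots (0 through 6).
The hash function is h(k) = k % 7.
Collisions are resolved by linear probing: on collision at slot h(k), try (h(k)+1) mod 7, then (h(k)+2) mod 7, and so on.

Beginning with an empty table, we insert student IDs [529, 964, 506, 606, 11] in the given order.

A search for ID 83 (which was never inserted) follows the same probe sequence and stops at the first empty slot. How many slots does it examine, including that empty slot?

3

529 hashes to 4; slot 4 is free -> place at 4.
964 hashes to 5; slot 5 is free -> place at 5.
506 hashes to 2; slot 2 is free -> place at 2.
606 hashes to 4; 4,5 taken -> place at 6.
11 hashes to 4; 4,5,6 taken -> place at 0.
Table: [11, -, 506, -, 529, 964, 606]
Lookup 83: h=6, probe 6,0,1 → slot 1 empty, not found.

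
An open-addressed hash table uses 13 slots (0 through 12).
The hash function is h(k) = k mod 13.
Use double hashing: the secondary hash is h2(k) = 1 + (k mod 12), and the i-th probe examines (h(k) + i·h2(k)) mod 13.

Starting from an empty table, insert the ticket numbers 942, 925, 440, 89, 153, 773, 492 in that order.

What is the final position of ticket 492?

942 hashes to 6; slot 6 is free => place at 6.
925 hashes to 2; slot 2 is free => place at 2.
440 hashes to 11; slot 11 is free => place at 11.
89 hashes to 11, h2=6; 11 taken => place at 4.
153 hashes to 10; slot 10 is free => place at 10.
773 hashes to 6, h2=6; 6 taken => place at 12.
492 hashes to 11, h2=1; 11,12 taken => place at 0.
Table: [492, ., 925, ., 89, ., 942, ., ., ., 153, 440, 773]

0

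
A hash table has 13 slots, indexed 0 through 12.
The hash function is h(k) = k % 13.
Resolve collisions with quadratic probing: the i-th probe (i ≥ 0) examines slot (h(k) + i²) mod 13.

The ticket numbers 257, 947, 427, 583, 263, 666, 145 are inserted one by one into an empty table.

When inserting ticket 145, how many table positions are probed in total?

3

Insert 257: h=10, slot 10 empty => index 10.
Insert 947: h=11, slot 11 empty => index 11.
Insert 427: h=11, slot 11 occupied => index 12.
Insert 583: h=11, slots 11,12 occupied => index 2.
Insert 263: h=3, slot 3 empty => index 3.
Insert 666: h=3, slot 3 occupied => index 4.
Insert 145: h=2, slots 2,3 occupied => index 6.
Table: [., ., 583, 263, 666, ., 145, ., ., ., 257, 947, 427]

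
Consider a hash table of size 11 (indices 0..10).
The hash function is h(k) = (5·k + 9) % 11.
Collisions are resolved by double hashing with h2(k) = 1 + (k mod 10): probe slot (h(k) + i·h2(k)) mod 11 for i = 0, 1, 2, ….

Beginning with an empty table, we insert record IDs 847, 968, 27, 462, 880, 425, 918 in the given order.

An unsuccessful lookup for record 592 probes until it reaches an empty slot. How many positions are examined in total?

2

Insert 847: h=9, slot 9 empty -> index 9.
Insert 968: h=9, h2=9, slot 9 occupied -> index 7.
Insert 27: h=1, slot 1 empty -> index 1.
Insert 462: h=9, h2=3, slots 9,1 occupied -> index 4.
Insert 880: h=9, h2=1, slot 9 occupied -> index 10.
Insert 425: h=0, slot 0 empty -> index 0.
Insert 918: h=1, h2=9, slots 1,10 occupied -> index 8.
Table: [425, 27, -, -, 462, -, -, 968, 918, 847, 880]
Lookup 592: h=10, h2=3, probe 10,2 → slot 2 empty, not found.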